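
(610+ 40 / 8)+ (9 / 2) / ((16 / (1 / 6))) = 39363 / 64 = 615.05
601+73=674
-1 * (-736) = 736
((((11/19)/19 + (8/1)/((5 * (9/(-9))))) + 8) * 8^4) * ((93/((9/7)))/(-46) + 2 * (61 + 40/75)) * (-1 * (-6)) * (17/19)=67753775468544/3943925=17179275.84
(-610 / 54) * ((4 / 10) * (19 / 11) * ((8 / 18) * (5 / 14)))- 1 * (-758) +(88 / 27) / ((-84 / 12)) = 2021578 / 2673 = 756.30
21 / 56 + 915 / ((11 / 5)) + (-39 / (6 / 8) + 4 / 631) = 20228319 / 55528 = 364.29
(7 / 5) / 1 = 7 / 5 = 1.40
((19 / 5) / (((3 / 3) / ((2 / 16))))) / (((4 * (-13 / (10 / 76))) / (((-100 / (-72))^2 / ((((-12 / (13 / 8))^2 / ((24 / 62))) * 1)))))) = -8125 / 493682688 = -0.00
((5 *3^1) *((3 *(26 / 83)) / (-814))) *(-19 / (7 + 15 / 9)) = 2565 / 67562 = 0.04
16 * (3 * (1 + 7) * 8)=3072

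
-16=-16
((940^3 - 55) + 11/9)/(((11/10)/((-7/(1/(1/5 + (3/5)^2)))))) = -1465150081136/495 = -2959899153.81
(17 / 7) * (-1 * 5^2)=-60.71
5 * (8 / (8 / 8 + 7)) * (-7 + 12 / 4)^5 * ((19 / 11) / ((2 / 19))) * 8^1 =-7393280 / 11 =-672116.36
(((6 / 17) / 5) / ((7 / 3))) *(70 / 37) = 36 / 629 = 0.06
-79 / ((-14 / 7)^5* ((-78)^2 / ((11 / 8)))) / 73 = 869 / 113697792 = 0.00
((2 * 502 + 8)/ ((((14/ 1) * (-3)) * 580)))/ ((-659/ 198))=8349/ 668885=0.01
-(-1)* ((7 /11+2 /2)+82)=920 /11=83.64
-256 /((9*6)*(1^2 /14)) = -1792 /27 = -66.37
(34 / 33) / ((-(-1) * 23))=34 / 759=0.04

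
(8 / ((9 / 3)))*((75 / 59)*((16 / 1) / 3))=3200 / 177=18.08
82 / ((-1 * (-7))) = 82 / 7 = 11.71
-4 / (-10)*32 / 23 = 64 / 115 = 0.56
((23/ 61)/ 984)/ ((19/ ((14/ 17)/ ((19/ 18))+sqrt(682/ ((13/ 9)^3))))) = 483/ 30697274+207*sqrt(8866)/ 64245688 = 0.00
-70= -70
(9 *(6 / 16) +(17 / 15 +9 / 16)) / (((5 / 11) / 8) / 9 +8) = 40161 / 63410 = 0.63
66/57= 22/19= 1.16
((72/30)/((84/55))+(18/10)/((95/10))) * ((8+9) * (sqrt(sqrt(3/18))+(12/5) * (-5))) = -238884/665+19907 * 6^(3/4)/3990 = -340.10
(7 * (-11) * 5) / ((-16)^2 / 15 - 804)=5775 / 11804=0.49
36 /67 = 0.54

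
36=36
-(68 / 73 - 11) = 735 / 73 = 10.07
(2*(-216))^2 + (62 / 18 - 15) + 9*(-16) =1678216 / 9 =186468.44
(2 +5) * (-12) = -84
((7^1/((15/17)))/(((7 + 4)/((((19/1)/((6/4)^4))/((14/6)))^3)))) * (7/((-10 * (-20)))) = 59700736/568346625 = 0.11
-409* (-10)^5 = 40900000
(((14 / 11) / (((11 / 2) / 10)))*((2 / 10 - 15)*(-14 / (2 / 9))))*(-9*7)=-16447536 / 121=-135930.05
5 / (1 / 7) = 35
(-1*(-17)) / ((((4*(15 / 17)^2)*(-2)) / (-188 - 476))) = 1812.35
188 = 188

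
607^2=368449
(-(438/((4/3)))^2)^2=186320859201/16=11645053700.06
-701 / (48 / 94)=-32947 / 24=-1372.79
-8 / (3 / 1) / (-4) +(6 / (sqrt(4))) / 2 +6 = 49 / 6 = 8.17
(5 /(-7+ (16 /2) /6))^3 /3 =-1125 /4913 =-0.23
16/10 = 8/5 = 1.60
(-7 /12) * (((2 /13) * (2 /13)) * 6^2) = -84 /169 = -0.50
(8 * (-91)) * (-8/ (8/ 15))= 10920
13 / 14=0.93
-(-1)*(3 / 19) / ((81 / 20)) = 20 / 513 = 0.04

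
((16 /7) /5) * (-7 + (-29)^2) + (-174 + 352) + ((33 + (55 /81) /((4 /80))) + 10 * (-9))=1462399 /2835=515.84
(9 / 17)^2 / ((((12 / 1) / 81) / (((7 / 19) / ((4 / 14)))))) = 107163 / 43928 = 2.44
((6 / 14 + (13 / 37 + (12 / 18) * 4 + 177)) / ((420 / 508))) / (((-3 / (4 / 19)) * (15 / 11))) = -783476716 / 69755175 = -11.23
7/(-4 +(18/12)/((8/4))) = -28/13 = -2.15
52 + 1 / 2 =105 / 2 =52.50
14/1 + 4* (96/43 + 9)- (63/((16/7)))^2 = -7713979/11008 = -700.76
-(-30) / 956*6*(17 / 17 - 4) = -135 / 239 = -0.56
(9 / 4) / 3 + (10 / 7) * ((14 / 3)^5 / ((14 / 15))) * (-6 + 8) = 2195443 / 324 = 6776.06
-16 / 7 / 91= -16 / 637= -0.03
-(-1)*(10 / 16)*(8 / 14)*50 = 125 / 7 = 17.86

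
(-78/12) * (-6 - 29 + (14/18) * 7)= 1729/9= 192.11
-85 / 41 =-2.07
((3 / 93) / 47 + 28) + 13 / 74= 28.18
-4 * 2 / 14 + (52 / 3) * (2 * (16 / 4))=2900 / 21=138.10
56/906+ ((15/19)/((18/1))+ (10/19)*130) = 1179619/17214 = 68.53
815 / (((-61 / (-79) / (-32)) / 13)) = -26784160 / 61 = -439084.59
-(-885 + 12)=873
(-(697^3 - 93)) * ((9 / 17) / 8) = -761869755 / 34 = -22407933.97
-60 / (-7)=60 / 7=8.57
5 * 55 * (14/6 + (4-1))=4400/3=1466.67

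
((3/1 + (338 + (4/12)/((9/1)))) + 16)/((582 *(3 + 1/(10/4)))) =24100/133569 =0.18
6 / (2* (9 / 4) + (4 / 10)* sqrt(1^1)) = 60 / 49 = 1.22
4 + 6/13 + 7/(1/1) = 11.46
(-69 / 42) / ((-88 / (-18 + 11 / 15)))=-851 / 2640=-0.32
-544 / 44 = -136 / 11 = -12.36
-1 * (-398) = 398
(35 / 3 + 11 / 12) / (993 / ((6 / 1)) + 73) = 151 / 2862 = 0.05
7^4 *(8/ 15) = 19208/ 15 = 1280.53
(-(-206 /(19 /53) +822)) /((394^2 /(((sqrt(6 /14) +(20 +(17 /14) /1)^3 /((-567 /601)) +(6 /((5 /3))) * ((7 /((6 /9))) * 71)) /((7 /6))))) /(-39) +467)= -15344853777283616718933258900 /29007863916823214103041764171 +393686452763997120000 * sqrt(21) /29007863916823214103041764171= -0.53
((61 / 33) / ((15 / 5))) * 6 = 3.70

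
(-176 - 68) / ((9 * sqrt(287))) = -244 * sqrt(287) / 2583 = -1.60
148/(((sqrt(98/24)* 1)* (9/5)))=1480* sqrt(3)/63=40.69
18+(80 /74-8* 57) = -16166 /37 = -436.92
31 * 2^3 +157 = 405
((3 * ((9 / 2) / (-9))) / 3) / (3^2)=-1 / 18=-0.06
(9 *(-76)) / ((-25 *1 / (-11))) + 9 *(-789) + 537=-171624 / 25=-6864.96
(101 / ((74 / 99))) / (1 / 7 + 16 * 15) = 69993 / 124394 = 0.56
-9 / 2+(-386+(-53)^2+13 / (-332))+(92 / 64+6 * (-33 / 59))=189340931 / 78352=2416.54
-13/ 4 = -3.25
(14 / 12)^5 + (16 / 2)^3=3998119 / 7776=514.16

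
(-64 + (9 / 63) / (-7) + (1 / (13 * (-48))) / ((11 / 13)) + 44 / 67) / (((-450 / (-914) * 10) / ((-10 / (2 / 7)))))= 50196618139 / 111434400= 450.46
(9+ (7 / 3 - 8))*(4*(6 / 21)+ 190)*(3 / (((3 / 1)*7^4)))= 4460 / 16807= 0.27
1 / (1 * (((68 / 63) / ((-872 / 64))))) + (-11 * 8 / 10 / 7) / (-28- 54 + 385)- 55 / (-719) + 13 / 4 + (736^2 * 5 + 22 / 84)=1604961454222393 / 592571040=2708470.96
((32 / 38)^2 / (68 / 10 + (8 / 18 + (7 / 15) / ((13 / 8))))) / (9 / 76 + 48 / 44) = 0.08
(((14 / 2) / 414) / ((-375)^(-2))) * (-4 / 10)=-21875 / 23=-951.09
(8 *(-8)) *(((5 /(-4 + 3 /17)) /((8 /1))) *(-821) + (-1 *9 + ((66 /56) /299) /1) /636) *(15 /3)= -42940.09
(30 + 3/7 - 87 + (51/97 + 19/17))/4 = -317017/23086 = -13.73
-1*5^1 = -5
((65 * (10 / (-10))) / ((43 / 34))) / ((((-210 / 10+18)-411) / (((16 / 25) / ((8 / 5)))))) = 442 / 8901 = 0.05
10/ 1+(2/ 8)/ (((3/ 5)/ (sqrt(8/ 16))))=5 * sqrt(2)/ 24+10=10.29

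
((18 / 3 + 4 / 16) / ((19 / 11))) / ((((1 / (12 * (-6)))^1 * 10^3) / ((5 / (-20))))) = 99 / 1520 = 0.07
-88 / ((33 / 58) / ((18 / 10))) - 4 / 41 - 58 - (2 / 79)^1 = -5449988 / 16195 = -336.52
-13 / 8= -1.62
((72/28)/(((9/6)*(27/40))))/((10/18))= 32/7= 4.57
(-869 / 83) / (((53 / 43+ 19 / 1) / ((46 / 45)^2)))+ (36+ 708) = 54356258714 / 73112625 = 743.46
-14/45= -0.31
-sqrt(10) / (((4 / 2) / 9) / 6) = -27 * sqrt(10) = -85.38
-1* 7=-7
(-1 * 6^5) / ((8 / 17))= -16524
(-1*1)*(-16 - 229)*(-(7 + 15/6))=-4655/2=-2327.50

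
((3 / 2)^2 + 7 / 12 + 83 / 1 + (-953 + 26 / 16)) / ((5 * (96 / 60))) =-20773 / 192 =-108.19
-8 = -8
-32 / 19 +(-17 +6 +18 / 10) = -1034 / 95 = -10.88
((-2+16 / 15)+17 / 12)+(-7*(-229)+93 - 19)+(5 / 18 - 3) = 301457 / 180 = 1674.76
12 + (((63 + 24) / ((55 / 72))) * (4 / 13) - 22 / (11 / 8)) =31.04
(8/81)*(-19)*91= -13832/81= -170.77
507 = 507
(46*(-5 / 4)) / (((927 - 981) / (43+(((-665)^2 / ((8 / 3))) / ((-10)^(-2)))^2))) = 126504783685566655 / 432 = 292835147420293.18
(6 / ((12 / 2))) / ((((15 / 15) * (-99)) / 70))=-70 / 99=-0.71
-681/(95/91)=-61971/95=-652.33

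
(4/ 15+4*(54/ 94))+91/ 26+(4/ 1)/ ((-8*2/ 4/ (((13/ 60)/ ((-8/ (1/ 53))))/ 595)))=4314493171/ 711429600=6.06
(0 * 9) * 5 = 0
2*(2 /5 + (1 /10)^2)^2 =1681 /5000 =0.34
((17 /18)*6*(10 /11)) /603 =170 /19899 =0.01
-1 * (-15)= 15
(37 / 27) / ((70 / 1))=37 / 1890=0.02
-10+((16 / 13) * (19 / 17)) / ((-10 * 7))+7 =-23357 / 7735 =-3.02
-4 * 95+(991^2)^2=964483090181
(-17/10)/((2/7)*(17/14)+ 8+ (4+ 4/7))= -833/6330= -0.13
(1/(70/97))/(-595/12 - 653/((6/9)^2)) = -291/318955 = -0.00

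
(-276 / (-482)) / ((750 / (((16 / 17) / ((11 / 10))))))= 736 / 1126675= 0.00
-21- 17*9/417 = -2970/139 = -21.37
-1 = -1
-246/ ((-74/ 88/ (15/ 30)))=5412/ 37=146.27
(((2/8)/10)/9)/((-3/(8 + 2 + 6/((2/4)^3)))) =-29/540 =-0.05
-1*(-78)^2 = -6084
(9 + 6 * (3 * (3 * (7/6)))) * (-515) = -37080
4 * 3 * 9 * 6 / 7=648 / 7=92.57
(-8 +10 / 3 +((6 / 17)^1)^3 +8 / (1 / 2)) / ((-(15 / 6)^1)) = -67076 / 14739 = -4.55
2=2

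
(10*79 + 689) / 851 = 1479 / 851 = 1.74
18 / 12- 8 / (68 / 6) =27 / 34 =0.79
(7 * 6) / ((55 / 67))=2814 / 55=51.16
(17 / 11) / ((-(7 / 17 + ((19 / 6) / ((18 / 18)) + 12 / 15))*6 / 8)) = -11560 / 24563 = -0.47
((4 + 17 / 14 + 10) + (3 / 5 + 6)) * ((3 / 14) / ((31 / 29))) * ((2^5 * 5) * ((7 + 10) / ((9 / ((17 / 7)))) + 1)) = 41566976 / 10633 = 3909.24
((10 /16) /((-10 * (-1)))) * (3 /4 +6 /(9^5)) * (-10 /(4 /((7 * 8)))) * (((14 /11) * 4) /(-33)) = 14468965 /14289858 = 1.01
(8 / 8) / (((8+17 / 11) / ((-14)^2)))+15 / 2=28.03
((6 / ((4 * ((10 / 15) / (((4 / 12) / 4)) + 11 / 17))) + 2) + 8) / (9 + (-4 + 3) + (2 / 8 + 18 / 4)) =1994 / 2499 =0.80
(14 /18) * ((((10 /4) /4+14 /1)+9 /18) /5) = 847 /360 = 2.35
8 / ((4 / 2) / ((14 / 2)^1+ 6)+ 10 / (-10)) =-9.45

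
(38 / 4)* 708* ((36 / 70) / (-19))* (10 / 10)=-6372 / 35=-182.06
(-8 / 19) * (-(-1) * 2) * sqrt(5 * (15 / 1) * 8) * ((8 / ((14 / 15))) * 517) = -4963200 * sqrt(6) / 133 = -91408.33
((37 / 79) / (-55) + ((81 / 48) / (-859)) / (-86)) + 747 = 3836339582467 / 5135720480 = 746.99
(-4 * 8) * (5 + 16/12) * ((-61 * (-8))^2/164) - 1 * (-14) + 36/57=-687725678/2337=-294277.14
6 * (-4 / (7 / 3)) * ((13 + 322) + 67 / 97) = -2344464 / 679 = -3452.82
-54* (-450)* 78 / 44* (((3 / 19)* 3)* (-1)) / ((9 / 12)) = -27206.70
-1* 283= -283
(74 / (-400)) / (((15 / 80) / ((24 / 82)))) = -296 / 1025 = -0.29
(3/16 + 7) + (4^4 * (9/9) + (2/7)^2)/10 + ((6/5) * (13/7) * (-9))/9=119823/3920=30.57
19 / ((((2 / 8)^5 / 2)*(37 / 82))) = 3190784 / 37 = 86237.41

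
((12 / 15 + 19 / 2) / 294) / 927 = 1 / 26460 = 0.00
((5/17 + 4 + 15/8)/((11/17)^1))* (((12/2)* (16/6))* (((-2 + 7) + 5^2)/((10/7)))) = 35238/11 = 3203.45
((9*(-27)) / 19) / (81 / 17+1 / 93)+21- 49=-30.68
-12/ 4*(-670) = 2010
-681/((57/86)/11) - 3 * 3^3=-216281/19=-11383.21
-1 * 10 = -10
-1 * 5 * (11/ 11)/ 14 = -5/ 14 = -0.36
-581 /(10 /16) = -4648 /5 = -929.60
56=56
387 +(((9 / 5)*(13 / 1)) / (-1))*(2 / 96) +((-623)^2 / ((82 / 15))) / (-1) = -231609639 / 3280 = -70612.69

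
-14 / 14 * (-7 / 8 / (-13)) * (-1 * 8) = 7 / 13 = 0.54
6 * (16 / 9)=32 / 3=10.67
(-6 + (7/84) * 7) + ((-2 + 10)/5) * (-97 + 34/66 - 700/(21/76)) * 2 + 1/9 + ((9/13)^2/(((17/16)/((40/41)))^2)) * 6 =-1368490553701793/162561407580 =-8418.30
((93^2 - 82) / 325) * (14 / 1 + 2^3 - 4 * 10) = -11862 / 25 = -474.48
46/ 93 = 0.49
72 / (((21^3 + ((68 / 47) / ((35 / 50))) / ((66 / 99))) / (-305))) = -2408280 / 1015963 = -2.37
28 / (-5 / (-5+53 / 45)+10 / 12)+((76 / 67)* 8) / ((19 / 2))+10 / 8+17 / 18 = 43243261 / 2665260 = 16.22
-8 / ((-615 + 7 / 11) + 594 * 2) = -44 / 3155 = -0.01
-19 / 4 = -4.75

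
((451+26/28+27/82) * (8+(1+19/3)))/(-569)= -1990236/163303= -12.19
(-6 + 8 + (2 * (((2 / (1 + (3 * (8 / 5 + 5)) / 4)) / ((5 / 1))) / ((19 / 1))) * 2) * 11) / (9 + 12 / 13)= 63362 / 291669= 0.22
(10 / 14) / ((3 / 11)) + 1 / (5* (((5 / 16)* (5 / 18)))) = 12923 / 2625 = 4.92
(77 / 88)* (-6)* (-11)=231 / 4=57.75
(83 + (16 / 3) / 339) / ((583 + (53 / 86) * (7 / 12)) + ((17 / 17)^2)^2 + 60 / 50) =2963560 / 20903757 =0.14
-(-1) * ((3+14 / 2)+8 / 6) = 34 / 3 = 11.33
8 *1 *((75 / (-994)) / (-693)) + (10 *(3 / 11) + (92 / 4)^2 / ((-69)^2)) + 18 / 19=24779659 / 6543999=3.79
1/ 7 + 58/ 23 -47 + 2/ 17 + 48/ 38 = -42.95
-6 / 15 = -2 / 5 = -0.40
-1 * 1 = -1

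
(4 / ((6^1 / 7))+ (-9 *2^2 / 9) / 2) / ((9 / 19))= 5.63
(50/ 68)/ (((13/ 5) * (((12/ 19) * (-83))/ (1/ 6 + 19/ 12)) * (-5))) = 0.00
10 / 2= 5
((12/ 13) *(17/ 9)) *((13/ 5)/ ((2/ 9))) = 102/ 5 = 20.40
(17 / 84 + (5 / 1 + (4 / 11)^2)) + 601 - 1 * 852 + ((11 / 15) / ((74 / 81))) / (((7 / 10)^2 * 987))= -212765572493 / 866084604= -245.66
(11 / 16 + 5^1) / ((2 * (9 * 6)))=91 / 1728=0.05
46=46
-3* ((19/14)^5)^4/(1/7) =-9434.75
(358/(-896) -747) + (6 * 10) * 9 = -92915/448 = -207.40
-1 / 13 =-0.08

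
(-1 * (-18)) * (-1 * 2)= -36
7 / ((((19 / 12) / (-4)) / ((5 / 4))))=-420 / 19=-22.11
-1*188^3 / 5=-6644672 / 5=-1328934.40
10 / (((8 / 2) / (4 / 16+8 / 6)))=95 / 24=3.96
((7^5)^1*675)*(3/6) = 11344725/2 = 5672362.50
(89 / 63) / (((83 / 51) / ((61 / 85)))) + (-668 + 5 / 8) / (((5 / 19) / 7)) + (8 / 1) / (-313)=-387381317177 / 21822360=-17751.58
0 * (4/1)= 0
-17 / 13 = -1.31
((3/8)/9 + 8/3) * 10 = 325/12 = 27.08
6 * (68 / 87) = 136 / 29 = 4.69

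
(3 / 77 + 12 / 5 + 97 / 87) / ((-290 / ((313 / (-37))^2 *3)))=-5831016911 / 2216308325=-2.63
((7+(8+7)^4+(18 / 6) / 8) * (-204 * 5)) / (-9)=34430015 / 6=5738335.83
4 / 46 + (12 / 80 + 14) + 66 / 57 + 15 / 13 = 16.55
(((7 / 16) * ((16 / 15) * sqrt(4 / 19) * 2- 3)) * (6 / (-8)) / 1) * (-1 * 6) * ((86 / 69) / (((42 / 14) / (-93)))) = 83979 / 368- 37324 * sqrt(19) / 2185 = 153.75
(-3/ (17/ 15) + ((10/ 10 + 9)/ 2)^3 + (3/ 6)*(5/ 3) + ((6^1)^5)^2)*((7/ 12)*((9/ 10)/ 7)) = 4534972.44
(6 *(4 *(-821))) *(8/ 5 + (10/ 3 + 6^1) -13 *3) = 2765128/ 5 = 553025.60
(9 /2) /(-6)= -3 /4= -0.75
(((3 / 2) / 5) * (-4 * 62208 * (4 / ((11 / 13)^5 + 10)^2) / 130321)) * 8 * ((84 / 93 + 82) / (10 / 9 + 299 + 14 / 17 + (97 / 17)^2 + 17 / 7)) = -1712142833854357996535808 / 41202465994715053434546379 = -0.04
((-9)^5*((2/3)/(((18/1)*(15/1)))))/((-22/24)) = 8748/55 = 159.05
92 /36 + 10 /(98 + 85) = 1433 /549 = 2.61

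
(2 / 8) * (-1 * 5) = -5 / 4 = -1.25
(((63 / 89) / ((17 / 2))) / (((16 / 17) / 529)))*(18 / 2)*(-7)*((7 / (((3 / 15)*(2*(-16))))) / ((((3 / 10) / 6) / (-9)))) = -3306871575 / 5696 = -580560.32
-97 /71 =-1.37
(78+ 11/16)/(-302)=-1259/4832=-0.26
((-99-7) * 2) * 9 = -1908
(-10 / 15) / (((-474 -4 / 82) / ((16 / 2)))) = 164 / 14577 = 0.01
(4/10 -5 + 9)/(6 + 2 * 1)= 11/20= 0.55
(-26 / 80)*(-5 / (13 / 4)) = 1 / 2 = 0.50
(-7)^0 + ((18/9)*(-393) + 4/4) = -784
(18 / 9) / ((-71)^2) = 2 / 5041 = 0.00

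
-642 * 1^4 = -642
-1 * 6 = -6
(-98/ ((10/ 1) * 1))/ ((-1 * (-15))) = -49/ 75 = -0.65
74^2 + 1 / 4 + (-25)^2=24405 / 4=6101.25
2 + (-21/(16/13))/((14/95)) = -3641/32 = -113.78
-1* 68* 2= -136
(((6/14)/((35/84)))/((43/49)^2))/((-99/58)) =-0.78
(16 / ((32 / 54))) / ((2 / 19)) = 513 / 2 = 256.50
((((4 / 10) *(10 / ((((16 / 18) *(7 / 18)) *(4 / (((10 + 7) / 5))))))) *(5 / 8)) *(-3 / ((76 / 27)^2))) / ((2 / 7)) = -3011499 / 369664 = -8.15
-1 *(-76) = 76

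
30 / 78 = 5 / 13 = 0.38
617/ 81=7.62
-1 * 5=-5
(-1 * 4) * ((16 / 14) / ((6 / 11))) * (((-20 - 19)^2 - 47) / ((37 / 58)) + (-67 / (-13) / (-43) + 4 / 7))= -58888821200 / 3040401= -19368.77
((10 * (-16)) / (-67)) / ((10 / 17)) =272 / 67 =4.06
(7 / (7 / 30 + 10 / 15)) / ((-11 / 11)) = -70 / 9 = -7.78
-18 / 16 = -9 / 8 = -1.12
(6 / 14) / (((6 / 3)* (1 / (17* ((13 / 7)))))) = 663 / 98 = 6.77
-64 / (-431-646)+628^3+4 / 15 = 1333719925276 / 5385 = 247673152.33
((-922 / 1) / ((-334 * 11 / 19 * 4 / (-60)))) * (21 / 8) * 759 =-190376865 / 1336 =-142497.65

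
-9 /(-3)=3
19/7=2.71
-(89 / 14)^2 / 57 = -7921 / 11172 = -0.71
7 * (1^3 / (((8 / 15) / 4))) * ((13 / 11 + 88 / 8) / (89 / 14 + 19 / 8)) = 131320 / 1793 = 73.24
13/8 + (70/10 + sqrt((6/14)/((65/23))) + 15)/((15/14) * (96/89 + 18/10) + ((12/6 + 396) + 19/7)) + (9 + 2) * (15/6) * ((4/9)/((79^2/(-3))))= 178 * sqrt(31395)/32703645 + 14013910115/8373474808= 1.67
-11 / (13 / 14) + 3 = -115 / 13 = -8.85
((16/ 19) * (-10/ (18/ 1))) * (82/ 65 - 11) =3376/ 741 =4.56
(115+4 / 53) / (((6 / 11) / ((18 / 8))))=474.69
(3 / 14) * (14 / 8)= 3 / 8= 0.38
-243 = -243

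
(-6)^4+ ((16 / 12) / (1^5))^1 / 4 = 3889 / 3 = 1296.33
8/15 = 0.53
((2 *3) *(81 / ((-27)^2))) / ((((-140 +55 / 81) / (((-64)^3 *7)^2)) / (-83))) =15092034041806848 / 11285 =1337353481772.87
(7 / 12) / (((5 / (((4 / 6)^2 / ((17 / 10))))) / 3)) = 14 / 153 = 0.09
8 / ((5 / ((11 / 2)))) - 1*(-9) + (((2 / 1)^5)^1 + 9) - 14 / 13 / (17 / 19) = 63644 / 1105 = 57.60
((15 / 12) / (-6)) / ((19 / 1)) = -5 / 456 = -0.01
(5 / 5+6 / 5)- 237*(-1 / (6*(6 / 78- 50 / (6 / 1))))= -8321 / 3220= -2.58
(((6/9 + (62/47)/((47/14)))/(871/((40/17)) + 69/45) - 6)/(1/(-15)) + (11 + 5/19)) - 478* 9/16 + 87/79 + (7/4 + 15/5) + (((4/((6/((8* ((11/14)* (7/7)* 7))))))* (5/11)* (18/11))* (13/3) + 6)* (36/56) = -22993156976677/236635519912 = -97.17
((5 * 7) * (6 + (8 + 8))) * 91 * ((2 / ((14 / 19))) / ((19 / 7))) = 70070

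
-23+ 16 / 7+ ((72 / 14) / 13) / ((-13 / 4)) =-24649 / 1183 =-20.84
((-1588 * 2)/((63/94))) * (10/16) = -2961.75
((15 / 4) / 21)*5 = 25 / 28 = 0.89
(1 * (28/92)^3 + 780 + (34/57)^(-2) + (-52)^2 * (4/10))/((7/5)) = 131117139471/98455364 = 1331.74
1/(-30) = -1/30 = -0.03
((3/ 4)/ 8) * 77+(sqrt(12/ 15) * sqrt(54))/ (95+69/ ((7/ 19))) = 21 * sqrt(30)/ 4940+231/ 32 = 7.24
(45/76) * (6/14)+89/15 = 49373/7980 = 6.19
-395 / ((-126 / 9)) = 28.21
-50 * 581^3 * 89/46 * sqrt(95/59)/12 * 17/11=-7418350243325 * sqrt(5605)/179124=-3100568735.10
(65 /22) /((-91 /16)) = -40 /77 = -0.52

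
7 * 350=2450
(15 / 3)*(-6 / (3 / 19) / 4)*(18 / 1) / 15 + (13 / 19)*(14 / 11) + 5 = -10686 / 209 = -51.13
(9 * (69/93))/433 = 207/13423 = 0.02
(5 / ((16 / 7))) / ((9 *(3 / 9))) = 35 / 48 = 0.73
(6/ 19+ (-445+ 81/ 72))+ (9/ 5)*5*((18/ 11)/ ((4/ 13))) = -661603/ 1672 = -395.70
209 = 209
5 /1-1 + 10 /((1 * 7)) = 38 /7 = 5.43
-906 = -906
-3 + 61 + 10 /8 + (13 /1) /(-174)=20593 /348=59.18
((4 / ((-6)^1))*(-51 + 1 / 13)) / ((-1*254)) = -662 / 4953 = -0.13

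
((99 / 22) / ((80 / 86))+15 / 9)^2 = 2436721 / 57600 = 42.30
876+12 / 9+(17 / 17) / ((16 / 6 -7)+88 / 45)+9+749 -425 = 388382 / 321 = 1209.91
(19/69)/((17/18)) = 114/391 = 0.29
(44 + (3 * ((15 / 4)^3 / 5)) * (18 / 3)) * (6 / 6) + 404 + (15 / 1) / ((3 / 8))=21691 / 32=677.84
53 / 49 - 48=-2299 / 49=-46.92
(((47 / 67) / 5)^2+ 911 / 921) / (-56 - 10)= -4739612 / 310077675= -0.02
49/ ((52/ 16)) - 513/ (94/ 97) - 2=-630913/ 1222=-516.30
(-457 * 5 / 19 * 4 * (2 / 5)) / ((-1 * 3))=3656 / 57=64.14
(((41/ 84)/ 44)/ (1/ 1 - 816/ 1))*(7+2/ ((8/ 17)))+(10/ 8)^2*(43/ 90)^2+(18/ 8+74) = 76.61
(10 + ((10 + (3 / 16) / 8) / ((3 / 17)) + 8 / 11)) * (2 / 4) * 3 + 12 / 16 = 287345 / 2816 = 102.04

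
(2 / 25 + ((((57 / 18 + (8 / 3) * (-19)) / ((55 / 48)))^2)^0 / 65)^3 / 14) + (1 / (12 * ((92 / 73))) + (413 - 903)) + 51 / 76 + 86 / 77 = -216487074360317 / 443561118000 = -488.07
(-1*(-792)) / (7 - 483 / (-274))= 217008 / 2401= 90.38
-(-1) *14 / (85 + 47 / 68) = 952 / 5827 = 0.16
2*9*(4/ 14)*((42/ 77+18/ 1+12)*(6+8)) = 24192/ 11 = 2199.27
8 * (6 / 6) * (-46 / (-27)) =368 / 27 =13.63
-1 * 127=-127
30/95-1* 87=-1647/19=-86.68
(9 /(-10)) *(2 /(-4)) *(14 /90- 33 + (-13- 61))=-1202 /25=-48.08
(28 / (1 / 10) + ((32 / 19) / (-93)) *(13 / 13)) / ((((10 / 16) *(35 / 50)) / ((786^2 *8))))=13040681791488 / 4123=3162910936.57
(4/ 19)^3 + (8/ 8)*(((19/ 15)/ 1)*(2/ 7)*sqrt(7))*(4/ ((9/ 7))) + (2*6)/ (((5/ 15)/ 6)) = 152*sqrt(7)/ 135 + 1481608/ 6859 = 218.99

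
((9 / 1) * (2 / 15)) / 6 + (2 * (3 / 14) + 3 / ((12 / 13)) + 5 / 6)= 4.71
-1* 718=-718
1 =1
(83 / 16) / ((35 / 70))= 83 / 8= 10.38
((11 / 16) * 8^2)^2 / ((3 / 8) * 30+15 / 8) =15488 / 105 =147.50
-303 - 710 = -1013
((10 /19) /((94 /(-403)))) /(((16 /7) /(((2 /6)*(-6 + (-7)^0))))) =70525 /42864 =1.65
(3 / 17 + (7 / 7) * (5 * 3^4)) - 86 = 5426 / 17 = 319.18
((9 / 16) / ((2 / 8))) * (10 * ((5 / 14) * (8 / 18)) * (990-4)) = 24650 / 7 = 3521.43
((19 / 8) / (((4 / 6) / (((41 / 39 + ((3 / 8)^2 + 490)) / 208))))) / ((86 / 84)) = 489179985 / 59531264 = 8.22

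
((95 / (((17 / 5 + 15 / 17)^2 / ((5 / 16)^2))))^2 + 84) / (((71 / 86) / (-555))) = -2313382091133485029785 / 40842641117544448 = -56641.34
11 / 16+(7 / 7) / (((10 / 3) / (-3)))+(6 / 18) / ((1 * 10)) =-43 / 240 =-0.18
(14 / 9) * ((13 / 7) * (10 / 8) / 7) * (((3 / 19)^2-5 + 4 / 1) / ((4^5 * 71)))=-715 / 103344192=-0.00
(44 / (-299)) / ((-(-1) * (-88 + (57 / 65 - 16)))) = 220 / 154169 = 0.00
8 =8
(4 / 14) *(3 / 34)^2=9 / 4046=0.00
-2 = -2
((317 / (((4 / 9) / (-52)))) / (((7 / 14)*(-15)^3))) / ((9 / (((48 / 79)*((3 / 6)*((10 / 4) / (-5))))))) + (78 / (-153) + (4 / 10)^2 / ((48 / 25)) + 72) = 430312801 / 6043500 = 71.20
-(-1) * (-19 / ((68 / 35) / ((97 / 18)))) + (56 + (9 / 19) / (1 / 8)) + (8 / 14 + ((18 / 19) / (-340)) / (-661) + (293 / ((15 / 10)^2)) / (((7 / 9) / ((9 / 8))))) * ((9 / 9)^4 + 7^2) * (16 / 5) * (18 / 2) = 29275611652447 / 107605512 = 272064.24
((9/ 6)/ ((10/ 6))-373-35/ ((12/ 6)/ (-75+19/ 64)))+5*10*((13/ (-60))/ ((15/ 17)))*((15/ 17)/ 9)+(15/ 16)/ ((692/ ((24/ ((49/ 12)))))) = 136816021549/ 146482560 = 934.01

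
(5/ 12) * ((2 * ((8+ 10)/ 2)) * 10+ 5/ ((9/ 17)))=8525/ 108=78.94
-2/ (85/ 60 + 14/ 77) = -264/ 211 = -1.25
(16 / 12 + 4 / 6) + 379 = 381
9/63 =0.14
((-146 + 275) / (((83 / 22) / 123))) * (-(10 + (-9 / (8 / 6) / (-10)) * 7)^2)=-60550550577 / 66400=-911905.88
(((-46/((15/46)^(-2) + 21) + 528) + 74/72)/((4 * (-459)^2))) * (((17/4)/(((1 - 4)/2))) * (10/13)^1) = -649571225/476127361008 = -0.00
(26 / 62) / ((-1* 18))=-13 / 558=-0.02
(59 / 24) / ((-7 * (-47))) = 59 / 7896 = 0.01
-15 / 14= -1.07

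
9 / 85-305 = -25916 / 85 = -304.89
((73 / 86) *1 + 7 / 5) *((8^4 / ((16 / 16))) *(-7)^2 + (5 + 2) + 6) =194093339 / 430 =451379.86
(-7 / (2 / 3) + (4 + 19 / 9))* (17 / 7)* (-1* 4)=2686 / 63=42.63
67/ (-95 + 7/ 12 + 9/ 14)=-5628/ 7877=-0.71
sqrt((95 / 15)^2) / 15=19 / 45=0.42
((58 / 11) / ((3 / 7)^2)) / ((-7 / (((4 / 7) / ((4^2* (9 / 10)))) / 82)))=-145 / 73062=-0.00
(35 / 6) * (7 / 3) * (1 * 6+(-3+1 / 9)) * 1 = 3430 / 81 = 42.35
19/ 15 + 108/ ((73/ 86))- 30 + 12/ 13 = 1415281/ 14235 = 99.42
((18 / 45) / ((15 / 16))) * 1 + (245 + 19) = 264.43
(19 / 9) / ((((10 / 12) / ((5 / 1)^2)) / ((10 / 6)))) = 950 / 9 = 105.56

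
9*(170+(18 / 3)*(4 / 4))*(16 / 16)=1584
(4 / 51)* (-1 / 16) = -1 / 204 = -0.00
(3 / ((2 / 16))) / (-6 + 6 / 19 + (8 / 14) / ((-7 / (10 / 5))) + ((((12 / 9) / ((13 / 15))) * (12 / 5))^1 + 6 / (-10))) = -1452360 / 166729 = -8.71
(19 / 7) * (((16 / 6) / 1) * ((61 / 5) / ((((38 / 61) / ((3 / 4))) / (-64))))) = -238144 / 35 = -6804.11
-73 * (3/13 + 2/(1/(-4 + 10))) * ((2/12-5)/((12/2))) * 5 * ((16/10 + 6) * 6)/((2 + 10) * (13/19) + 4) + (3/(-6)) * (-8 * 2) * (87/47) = 13444.70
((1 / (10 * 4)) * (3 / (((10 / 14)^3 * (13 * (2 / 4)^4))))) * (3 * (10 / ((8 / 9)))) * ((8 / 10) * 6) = 333396 / 8125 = 41.03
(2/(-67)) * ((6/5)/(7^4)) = -12/804335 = -0.00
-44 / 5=-8.80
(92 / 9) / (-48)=-23 / 108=-0.21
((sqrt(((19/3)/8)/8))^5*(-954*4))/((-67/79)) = 13.86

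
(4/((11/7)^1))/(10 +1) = 0.23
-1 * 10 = -10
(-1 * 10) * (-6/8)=15/2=7.50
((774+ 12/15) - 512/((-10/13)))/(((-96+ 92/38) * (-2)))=68419/8890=7.70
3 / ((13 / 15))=3.46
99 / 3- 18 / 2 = 24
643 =643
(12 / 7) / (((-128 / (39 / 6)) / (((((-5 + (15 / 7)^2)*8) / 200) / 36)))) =13 / 329280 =0.00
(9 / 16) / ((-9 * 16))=-1 / 256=-0.00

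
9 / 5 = 1.80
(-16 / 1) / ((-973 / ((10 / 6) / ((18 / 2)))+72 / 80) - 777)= 160 / 60303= 0.00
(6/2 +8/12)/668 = 11/2004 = 0.01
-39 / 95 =-0.41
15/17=0.88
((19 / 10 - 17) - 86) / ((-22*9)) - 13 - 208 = -220.49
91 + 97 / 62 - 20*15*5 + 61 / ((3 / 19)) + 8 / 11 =-1020.37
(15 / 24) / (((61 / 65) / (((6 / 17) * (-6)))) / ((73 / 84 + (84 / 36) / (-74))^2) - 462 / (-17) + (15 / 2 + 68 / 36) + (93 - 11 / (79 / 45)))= 26616455444475 / 5223968745280972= 0.01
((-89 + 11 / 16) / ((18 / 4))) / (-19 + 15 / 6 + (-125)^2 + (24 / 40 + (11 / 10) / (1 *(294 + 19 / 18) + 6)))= -4253915 / 3383429308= -0.00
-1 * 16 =-16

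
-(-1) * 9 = 9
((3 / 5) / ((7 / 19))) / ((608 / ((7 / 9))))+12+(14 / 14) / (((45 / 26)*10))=86831 / 7200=12.06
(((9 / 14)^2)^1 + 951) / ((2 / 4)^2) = 186477 / 49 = 3805.65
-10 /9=-1.11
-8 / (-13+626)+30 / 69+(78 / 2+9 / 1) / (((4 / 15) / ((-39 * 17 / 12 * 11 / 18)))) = -171361453 / 28198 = -6077.08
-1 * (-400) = 400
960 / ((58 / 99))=47520 / 29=1638.62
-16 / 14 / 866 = -4 / 3031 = -0.00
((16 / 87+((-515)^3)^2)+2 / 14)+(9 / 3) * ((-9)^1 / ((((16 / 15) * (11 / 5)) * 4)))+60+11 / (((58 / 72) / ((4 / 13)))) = 103986432347821366621259 / 5573568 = 18657067133265686.65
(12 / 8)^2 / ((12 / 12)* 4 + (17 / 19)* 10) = 57 / 328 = 0.17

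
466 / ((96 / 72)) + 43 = 785 / 2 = 392.50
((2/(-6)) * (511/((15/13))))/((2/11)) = -73073/90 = -811.92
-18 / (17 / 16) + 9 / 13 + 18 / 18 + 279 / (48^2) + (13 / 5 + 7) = -1563697 / 282880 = -5.53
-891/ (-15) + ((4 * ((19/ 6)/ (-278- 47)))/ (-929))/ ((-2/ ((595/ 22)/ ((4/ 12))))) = 78908857/ 1328470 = 59.40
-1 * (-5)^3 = 125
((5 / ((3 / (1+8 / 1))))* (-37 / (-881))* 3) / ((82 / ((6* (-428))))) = -2137860 / 36121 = -59.19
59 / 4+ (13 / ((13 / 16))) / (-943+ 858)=4951 / 340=14.56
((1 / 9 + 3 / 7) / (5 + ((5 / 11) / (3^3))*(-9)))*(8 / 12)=187 / 2520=0.07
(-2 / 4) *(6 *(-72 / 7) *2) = 432 / 7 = 61.71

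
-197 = -197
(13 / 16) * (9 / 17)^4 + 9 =12112317 / 1336336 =9.06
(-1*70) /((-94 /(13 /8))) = 455 /376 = 1.21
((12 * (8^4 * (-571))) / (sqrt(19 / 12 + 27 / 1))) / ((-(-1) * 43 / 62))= -3480158208 * sqrt(21) / 2107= -7569097.49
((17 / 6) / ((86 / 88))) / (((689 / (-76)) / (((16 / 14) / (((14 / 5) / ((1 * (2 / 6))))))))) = -568480 / 13065507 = -0.04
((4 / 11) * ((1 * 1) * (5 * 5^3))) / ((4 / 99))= 5625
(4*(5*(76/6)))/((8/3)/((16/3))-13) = -304/15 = -20.27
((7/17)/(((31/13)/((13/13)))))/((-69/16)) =-1456/36363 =-0.04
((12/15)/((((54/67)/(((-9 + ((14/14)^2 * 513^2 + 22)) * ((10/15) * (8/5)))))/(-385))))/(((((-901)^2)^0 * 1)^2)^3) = -43448190016/405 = -107279481.52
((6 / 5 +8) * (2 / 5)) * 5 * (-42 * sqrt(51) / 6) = -644 * sqrt(51) / 5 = -919.82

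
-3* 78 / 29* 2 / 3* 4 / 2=-312 / 29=-10.76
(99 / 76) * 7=693 / 76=9.12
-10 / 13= -0.77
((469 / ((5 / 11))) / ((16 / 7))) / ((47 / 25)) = 180565 / 752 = 240.11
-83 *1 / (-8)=83 / 8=10.38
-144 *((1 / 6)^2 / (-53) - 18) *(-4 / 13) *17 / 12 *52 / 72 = -1167730 / 1431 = -816.02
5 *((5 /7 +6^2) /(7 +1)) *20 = 6425 /14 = 458.93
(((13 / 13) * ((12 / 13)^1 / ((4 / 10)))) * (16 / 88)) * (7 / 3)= 140 / 143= 0.98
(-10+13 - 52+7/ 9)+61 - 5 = 7.78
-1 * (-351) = 351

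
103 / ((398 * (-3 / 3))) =-103 / 398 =-0.26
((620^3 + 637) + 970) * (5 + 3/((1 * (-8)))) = 8818195459/8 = 1102274432.38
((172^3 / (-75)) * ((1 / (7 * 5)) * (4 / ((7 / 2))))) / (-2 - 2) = 553.84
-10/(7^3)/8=-5/1372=-0.00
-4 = -4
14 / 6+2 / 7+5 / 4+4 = 661 / 84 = 7.87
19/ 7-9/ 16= 241/ 112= 2.15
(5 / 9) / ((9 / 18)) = 10 / 9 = 1.11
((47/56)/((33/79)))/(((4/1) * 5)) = 3713/36960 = 0.10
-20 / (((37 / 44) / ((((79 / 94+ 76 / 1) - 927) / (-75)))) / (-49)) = 68918696 / 5217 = 13210.41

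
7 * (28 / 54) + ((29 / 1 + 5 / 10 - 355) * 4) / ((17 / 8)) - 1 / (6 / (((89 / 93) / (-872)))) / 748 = -609.08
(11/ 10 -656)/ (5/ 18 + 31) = -58941/ 2815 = -20.94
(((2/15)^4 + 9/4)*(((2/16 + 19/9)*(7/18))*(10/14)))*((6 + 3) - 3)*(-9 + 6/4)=-62.90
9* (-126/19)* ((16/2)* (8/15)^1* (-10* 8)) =387072/19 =20372.21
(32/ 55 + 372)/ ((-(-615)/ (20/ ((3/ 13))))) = 52.50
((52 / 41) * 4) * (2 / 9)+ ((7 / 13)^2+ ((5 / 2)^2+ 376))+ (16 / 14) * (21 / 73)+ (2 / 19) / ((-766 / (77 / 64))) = 814132107872035 / 2120158257984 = 384.00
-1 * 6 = -6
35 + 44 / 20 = 186 / 5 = 37.20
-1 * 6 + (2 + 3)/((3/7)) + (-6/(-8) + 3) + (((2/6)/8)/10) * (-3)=2257/240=9.40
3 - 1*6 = -3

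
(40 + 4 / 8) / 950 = 81 / 1900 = 0.04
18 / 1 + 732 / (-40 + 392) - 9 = 975 / 88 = 11.08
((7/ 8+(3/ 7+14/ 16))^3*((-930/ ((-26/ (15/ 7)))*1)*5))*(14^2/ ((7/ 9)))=71243661375/ 71344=998593.59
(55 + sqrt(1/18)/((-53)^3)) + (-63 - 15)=-23 - sqrt(2)/893262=-23.00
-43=-43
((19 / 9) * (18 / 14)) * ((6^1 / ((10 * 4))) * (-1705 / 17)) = -19437 / 476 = -40.83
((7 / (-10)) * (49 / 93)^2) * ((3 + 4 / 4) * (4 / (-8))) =16807 / 43245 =0.39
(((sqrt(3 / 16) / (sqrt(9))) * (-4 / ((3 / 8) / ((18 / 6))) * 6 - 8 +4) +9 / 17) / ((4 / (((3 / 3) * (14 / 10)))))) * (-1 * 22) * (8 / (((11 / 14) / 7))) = -24696 / 85 +134456 * sqrt(3) / 15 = 15235.10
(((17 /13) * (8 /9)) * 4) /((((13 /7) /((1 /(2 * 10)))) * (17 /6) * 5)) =112 /12675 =0.01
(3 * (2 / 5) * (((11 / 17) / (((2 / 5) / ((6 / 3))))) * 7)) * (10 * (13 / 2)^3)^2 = 27874821975 / 136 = 204961926.29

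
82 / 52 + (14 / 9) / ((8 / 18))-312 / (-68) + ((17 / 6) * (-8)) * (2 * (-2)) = 66520 / 663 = 100.33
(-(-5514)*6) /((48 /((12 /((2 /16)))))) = 66168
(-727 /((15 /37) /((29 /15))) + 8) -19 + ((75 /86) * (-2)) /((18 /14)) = -33662603 /9675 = -3479.34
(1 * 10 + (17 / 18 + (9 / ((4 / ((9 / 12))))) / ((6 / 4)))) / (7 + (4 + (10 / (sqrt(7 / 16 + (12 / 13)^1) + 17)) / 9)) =4345 * sqrt(3679) / 593406109 + 5177876539 / 4747248872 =1.09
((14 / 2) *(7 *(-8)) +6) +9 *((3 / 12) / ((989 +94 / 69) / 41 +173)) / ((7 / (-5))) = -6028310921 / 15617056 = -386.01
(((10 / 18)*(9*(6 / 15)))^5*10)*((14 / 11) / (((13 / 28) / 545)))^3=3120309592494080000 / 2924207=1067061802565.30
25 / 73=0.34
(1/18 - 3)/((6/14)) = -371/54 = -6.87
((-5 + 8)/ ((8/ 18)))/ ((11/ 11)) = 27/ 4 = 6.75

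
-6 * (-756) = 4536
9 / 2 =4.50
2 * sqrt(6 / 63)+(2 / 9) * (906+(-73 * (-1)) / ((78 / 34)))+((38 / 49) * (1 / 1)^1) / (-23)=208.99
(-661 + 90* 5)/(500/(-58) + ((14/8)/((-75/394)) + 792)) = -917850/3367709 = -0.27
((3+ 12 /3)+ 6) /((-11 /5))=-5.91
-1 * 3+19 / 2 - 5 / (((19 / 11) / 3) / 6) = -1733 / 38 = -45.61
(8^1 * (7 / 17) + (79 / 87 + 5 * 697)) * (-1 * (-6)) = 10321060 / 493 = 20935.21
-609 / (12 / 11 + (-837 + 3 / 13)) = 29029 / 39834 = 0.73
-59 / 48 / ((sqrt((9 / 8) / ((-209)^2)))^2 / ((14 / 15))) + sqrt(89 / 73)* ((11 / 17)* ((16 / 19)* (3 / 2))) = -18040253 / 405 + 264* sqrt(6497) / 23579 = -44542.93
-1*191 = -191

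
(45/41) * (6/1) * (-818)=-220860/41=-5386.83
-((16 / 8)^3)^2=-64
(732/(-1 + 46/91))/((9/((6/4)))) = -11102/45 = -246.71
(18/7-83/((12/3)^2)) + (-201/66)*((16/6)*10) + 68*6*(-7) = -10865605/3696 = -2939.83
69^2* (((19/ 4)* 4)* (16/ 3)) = 482448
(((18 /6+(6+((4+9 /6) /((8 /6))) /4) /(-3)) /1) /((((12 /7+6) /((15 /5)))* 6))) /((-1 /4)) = -49 /288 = -0.17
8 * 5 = 40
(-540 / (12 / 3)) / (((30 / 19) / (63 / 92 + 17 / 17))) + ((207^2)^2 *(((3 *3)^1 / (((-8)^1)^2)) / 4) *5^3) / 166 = 47507311431315 / 977408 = 48605404.74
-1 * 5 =-5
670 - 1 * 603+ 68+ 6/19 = 2571/19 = 135.32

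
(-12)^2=144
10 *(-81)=-810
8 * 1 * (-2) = -16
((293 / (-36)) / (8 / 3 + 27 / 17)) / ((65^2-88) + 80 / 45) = -14943 / 32332132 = -0.00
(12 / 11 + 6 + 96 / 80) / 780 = 38 / 3575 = 0.01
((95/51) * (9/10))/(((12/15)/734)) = 104595/68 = 1538.16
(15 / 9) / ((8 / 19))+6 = 239 / 24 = 9.96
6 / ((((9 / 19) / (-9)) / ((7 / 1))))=-798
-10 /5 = -2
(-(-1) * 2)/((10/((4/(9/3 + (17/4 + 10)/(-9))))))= 48/85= 0.56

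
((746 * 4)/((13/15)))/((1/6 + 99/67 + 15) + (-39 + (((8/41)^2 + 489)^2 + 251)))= 0.01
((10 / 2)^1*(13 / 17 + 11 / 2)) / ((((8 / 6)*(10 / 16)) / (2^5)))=20448 / 17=1202.82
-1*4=-4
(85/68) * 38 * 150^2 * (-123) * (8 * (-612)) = 643609800000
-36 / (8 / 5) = -22.50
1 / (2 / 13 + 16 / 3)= 39 / 214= 0.18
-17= -17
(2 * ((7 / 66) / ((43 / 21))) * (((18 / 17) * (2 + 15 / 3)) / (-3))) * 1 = -2058 / 8041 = -0.26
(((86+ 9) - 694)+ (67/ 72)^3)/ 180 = -223274789/ 67184640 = -3.32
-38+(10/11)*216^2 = 466142/11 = 42376.55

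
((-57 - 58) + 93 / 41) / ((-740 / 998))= 1153189 / 7585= 152.04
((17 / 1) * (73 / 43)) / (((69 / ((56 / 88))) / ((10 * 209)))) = 1650530 / 2967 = 556.30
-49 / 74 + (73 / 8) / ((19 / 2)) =839 / 2812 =0.30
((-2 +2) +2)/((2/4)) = 4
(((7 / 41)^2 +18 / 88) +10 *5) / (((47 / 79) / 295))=24908.43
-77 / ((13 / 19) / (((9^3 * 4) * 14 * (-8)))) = 36754161.23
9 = 9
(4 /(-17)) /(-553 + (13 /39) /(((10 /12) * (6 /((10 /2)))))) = 6 /14093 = 0.00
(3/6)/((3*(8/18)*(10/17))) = 51/80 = 0.64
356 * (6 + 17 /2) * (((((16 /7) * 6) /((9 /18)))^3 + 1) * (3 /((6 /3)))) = 54806742633 /343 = 159786421.67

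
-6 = -6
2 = 2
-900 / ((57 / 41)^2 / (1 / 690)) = -16810 / 24909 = -0.67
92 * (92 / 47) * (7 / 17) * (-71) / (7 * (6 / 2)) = -600944 / 2397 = -250.71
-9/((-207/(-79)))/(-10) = 79/230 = 0.34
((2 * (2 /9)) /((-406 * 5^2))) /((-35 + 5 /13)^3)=2197 /2081067187500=0.00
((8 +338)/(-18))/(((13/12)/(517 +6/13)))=-4655084/507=-9181.63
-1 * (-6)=6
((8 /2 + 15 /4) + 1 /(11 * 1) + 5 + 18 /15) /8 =3089 /1760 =1.76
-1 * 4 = -4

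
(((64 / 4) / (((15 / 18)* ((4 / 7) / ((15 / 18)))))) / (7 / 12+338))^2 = 0.01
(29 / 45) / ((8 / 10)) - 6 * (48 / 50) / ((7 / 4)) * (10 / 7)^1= -34367 / 8820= -3.90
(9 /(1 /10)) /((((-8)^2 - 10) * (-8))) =-5 /24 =-0.21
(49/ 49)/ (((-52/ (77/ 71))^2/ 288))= 106722/ 851929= 0.13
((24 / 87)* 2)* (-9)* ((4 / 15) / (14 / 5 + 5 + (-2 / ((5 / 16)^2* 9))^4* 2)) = -98415000000 / 4565455510063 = -0.02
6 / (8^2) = 3 / 32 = 0.09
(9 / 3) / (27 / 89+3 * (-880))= -89 / 78311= -0.00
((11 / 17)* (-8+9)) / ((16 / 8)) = 11 / 34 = 0.32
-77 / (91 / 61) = -51.62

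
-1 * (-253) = 253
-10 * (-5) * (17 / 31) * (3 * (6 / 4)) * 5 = 19125 / 31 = 616.94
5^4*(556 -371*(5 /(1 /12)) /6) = -1971250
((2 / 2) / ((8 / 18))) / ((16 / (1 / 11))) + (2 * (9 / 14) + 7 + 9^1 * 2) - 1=124671 / 4928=25.30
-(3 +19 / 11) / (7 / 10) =-520 / 77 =-6.75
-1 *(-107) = 107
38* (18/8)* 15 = 1282.50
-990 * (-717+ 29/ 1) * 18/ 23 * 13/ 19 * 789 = 125752461120/ 437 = 287763068.92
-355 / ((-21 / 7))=355 / 3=118.33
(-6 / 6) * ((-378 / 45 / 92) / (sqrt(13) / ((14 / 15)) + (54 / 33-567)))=-15642858 / 96857273285-5929 * sqrt(13) / 19371454657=-0.00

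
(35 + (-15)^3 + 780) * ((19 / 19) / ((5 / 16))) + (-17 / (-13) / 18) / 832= -1594884079 / 194688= -8192.00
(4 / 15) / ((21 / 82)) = 328 / 315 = 1.04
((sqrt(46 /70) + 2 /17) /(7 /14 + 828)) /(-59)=-2 * sqrt(805) /3421705 - 4 /1661971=-0.00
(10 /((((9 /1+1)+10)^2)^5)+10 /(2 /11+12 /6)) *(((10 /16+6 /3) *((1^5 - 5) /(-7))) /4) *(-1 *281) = -3956480000000843 /8192000000000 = -482.97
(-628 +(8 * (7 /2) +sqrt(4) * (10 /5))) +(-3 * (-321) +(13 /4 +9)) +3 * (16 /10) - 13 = 7421 /20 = 371.05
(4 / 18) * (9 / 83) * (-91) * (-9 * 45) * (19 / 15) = 93366 / 83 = 1124.89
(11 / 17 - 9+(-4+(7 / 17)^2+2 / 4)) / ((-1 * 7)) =6753 / 4046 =1.67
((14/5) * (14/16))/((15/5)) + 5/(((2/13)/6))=11749/60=195.82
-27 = -27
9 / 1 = 9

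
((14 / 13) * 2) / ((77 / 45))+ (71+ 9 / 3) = 10762 / 143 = 75.26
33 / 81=11 / 27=0.41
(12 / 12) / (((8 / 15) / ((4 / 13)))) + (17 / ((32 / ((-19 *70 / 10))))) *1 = -29153 / 416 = -70.08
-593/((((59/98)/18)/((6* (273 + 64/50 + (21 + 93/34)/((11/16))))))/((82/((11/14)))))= -10401860742837984/3034075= -3428346610.69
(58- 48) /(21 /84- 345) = -40 /1379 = -0.03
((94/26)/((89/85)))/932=3995/1078324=0.00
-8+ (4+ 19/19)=-3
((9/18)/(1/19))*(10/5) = 19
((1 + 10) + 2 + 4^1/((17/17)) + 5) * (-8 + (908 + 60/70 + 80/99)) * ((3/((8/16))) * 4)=9997664/21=476079.24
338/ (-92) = -169/ 46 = -3.67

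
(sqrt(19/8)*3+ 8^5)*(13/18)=13*sqrt(38)/24+ 212992/9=23669.12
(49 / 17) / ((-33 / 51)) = -49 / 11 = -4.45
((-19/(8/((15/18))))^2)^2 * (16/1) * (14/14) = 81450625/331776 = 245.50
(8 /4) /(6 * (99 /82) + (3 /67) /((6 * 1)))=10988 /39839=0.28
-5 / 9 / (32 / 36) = -5 / 8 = -0.62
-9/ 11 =-0.82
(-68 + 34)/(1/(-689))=23426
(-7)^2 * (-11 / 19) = -539 / 19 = -28.37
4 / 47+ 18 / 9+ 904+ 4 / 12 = 906.42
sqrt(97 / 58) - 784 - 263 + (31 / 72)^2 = -5426687 / 5184 + sqrt(5626) / 58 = -1045.52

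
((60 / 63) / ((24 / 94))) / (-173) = -235 / 10899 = -0.02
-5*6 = -30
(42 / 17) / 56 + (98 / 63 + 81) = 50551 / 612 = 82.60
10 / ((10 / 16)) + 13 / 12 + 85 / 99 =7105 / 396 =17.94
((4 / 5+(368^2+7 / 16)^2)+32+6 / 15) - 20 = 23474916205301 / 1280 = 18339778285.39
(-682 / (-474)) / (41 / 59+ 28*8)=20119 / 3141909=0.01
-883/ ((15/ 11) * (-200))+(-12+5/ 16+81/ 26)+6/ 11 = -4108957/ 858000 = -4.79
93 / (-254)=-93 / 254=-0.37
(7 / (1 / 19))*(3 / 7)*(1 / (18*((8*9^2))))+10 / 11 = 39089 / 42768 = 0.91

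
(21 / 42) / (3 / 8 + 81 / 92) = 92 / 231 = 0.40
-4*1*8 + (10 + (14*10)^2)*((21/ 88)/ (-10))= -43997/ 88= -499.97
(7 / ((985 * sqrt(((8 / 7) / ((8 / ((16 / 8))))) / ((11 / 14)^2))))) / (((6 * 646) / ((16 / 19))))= 11 * sqrt(14) / 18134835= 0.00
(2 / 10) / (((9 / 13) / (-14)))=-182 / 45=-4.04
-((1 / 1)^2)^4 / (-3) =1 / 3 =0.33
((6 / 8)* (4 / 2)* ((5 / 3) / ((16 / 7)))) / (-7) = -5 / 32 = -0.16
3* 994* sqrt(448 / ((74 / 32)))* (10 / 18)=23058.62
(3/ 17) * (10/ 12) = 5/ 34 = 0.15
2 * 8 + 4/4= 17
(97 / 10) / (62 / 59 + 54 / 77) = 440671 / 79600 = 5.54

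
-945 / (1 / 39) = -36855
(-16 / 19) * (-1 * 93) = 1488 / 19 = 78.32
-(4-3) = -1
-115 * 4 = -460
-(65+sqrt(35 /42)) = -65-sqrt(30) /6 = -65.91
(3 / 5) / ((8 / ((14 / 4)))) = 21 / 80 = 0.26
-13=-13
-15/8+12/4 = 9/8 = 1.12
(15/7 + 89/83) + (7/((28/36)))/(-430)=798011/249830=3.19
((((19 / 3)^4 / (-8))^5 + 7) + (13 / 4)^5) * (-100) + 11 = 939749335383273627000344137 / 28563737812992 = 32900082669006.85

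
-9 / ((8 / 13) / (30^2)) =-26325 / 2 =-13162.50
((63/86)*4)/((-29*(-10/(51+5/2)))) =6741/12470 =0.54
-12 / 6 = -2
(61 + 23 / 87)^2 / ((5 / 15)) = 28408900 / 2523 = 11259.97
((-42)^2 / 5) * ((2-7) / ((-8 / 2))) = 441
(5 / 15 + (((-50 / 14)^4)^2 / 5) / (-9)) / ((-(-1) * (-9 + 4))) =30500283722 / 259416045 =117.57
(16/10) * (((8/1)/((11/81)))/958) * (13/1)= 33696/26345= 1.28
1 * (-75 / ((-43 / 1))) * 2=150 / 43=3.49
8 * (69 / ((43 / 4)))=2208 / 43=51.35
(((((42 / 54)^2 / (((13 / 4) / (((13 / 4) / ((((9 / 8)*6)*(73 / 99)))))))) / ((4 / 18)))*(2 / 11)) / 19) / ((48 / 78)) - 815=-61041233 / 74898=-814.99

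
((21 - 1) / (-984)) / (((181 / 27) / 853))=-38385 / 14842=-2.59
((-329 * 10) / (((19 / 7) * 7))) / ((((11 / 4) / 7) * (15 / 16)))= -294784 / 627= -470.15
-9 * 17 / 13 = -153 / 13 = -11.77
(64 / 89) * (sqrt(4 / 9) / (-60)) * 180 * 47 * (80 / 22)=-240640 / 979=-245.80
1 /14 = 0.07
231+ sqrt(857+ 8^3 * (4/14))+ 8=sqrt(49161)/7+ 239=270.67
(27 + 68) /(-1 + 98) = 0.98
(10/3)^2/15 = 0.74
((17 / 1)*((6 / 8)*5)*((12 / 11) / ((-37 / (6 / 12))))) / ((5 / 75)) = -11475 / 814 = -14.10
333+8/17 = 5669/17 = 333.47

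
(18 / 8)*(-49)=-441 / 4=-110.25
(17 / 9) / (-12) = -17 / 108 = -0.16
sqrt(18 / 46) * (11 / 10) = 33 * sqrt(23) / 230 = 0.69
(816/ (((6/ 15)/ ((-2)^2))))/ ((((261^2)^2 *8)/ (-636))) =-72080/ 515607849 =-0.00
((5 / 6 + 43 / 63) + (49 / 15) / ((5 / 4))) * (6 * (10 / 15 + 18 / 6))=143077 / 1575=90.84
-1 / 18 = -0.06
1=1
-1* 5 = -5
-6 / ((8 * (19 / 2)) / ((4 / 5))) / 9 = -2 / 285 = -0.01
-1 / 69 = -0.01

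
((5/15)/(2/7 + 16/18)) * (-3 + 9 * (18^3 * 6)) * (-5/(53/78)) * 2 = -1315265.55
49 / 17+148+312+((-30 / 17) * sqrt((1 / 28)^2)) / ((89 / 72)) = 4901847 / 10591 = 462.83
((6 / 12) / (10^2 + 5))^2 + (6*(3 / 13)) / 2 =396913 / 573300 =0.69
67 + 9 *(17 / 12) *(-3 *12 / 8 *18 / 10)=-1451 / 40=-36.28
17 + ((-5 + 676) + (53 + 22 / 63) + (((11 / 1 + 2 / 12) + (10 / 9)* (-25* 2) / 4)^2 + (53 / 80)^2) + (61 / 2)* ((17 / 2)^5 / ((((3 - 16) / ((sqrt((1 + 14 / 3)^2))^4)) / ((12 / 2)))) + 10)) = -30382164227344661 / 47174400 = -644039229.48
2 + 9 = 11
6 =6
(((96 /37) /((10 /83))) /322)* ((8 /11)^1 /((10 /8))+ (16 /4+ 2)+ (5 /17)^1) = 12806568 /27848975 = 0.46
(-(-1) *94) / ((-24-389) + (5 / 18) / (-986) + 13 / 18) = -556104 / 2439037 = -0.23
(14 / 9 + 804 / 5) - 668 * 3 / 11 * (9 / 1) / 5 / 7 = 400238 / 3465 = 115.51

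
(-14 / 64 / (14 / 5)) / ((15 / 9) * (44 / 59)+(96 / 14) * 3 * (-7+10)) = -6195 / 4992256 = -0.00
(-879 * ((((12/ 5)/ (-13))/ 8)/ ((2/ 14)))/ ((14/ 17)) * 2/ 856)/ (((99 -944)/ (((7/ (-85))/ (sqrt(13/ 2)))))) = 18459 * sqrt(26)/ 6112054000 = 0.00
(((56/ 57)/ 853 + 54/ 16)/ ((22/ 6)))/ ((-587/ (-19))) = 1313215/ 44062568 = 0.03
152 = 152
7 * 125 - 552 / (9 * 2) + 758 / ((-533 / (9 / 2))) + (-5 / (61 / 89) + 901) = 168902300 / 97539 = 1731.64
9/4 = 2.25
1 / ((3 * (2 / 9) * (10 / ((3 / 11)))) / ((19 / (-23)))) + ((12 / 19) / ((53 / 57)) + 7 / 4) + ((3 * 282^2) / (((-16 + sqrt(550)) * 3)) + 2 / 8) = 56906086913 / 13140820 + 66270 * sqrt(22) / 49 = 10674.03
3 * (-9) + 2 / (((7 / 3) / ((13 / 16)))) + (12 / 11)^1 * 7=-18.67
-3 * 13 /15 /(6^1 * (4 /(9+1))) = -13 /12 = -1.08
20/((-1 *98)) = -10/49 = -0.20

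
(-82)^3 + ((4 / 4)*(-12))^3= -553096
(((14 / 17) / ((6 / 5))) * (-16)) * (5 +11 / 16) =-3185 / 51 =-62.45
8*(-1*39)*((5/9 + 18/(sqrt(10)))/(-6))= 260/9 + 468*sqrt(10)/5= 324.88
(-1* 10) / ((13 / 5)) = -50 / 13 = -3.85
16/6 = 8/3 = 2.67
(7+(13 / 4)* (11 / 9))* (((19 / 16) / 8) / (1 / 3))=7505 / 1536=4.89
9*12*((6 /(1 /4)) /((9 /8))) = 2304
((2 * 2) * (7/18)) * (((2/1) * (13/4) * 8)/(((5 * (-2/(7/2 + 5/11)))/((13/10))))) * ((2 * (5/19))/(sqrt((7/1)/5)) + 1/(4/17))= -195.23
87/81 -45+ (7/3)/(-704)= -835007/19008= -43.93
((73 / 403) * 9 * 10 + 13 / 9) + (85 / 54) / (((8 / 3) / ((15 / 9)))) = 3260987 / 174096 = 18.73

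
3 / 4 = 0.75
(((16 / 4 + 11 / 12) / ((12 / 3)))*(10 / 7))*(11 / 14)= 1.38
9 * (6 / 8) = 27 / 4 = 6.75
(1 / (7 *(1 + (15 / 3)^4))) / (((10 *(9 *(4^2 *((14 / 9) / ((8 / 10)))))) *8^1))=1 / 98156800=0.00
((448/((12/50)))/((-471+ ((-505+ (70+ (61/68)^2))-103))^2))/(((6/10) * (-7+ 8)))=3421020160/1117710770967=0.00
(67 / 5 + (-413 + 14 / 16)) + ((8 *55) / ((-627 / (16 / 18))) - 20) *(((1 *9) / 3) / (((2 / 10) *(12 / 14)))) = -15587837 / 20520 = -759.64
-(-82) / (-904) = -41 / 452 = -0.09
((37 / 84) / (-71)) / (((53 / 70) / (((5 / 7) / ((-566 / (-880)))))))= -203500 / 22363509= -0.01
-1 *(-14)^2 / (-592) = 49 / 148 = 0.33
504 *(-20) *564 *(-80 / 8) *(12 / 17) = 682214400 / 17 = 40130258.82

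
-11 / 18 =-0.61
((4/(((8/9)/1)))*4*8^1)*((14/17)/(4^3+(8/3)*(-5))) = 756/323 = 2.34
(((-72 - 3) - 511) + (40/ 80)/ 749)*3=-2633481/ 1498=-1758.00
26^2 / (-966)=-0.70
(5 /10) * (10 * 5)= 25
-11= -11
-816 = -816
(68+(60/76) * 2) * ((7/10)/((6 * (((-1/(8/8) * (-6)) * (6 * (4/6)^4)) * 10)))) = 0.11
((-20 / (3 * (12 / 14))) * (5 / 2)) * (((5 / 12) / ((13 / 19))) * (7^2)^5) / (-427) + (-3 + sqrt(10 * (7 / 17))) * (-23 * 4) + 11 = 670903296203 / 85644 -92 * sqrt(1190) / 17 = 7833442.01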